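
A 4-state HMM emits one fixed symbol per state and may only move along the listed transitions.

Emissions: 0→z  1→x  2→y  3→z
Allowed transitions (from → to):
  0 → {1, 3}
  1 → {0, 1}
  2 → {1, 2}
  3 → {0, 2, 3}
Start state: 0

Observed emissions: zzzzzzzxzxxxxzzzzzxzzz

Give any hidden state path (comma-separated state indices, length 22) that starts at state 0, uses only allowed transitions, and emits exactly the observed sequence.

  [0] z  {0,3}  => 0  start
  [1] z  {0,3}  => 3  0->3 ok
  [2] z  {0,3}  => 3  3->3 ok
  [3] z  {0,3}  => 3  3->3 ok
  [4] z  {0,3}  => 0  3->0 ok
  [5] z  {0,3}  => 3  0->3 ok
  [6] z  {0,3}  => 0  3->0 ok
  [7] x  {1}  => 1  0->1 ok
  [8] z  {0,3}  => 0  1->0 ok
  [9] x  {1}  => 1  0->1 ok
  [10] x  {1}  => 1  1->1 ok
  [11] x  {1}  => 1  1->1 ok
  [12] x  {1}  => 1  1->1 ok
  [13] z  {0,3}  => 0  1->0 ok
  [14] z  {0,3}  => 3  0->3 ok
  [15] z  {0,3}  => 0  3->0 ok
  [16] z  {0,3}  => 3  0->3 ok
  [17] z  {0,3}  => 0  3->0 ok
  [18] x  {1}  => 1  0->1 ok
  [19] z  {0,3}  => 0  1->0 ok
  [20] z  {0,3}  => 3  0->3 ok
  [21] z  {0,3}  => 3  3->3 ok

0,3,3,3,0,3,0,1,0,1,1,1,1,0,3,0,3,0,1,0,3,3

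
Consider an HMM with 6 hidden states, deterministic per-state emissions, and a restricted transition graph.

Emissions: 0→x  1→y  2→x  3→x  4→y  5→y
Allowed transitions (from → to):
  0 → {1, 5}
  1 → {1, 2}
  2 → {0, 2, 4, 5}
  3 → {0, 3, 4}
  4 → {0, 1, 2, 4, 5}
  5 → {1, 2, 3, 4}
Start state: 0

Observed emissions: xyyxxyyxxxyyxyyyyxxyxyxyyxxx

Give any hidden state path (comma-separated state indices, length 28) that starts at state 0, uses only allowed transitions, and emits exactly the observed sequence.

  t0 'x' -> {0,2,3}, take 0 (start)
  t1 'y' -> {1,4,5}, take 1 (0->1 ok)
  t2 'y' -> {1,4,5}, take 1 (1->1 ok)
  t3 'x' -> {0,2,3}, take 2 (1->2 ok)
  t4 'x' -> {0,2,3}, take 0 (2->0 ok)
  t5 'y' -> {1,4,5}, take 1 (0->1 ok)
  t6 'y' -> {1,4,5}, take 1 (1->1 ok)
  t7 'x' -> {0,2,3}, take 2 (1->2 ok)
  t8 'x' -> {0,2,3}, take 2 (2->2 ok)
  t9 'x' -> {0,2,3}, take 0 (2->0 ok)
  t10 'y' -> {1,4,5}, take 1 (0->1 ok)
  t11 'y' -> {1,4,5}, take 1 (1->1 ok)
  t12 'x' -> {0,2,3}, take 2 (1->2 ok)
  t13 'y' -> {1,4,5}, take 4 (2->4 ok)
  t14 'y' -> {1,4,5}, take 4 (4->4 ok)
  t15 'y' -> {1,4,5}, take 4 (4->4 ok)
  t16 'y' -> {1,4,5}, take 5 (4->5 ok)
  t17 'x' -> {0,2,3}, take 2 (5->2 ok)
  t18 'x' -> {0,2,3}, take 0 (2->0 ok)
  t19 'y' -> {1,4,5}, take 1 (0->1 ok)
  t20 'x' -> {0,2,3}, take 2 (1->2 ok)
  t21 'y' -> {1,4,5}, take 4 (2->4 ok)
  t22 'x' -> {0,2,3}, take 2 (4->2 ok)
  t23 'y' -> {1,4,5}, take 4 (2->4 ok)
  t24 'y' -> {1,4,5}, take 4 (4->4 ok)
  t25 'x' -> {0,2,3}, take 2 (4->2 ok)
  t26 'x' -> {0,2,3}, take 2 (2->2 ok)
  t27 'x' -> {0,2,3}, take 2 (2->2 ok)

0,1,1,2,0,1,1,2,2,0,1,1,2,4,4,4,5,2,0,1,2,4,2,4,4,2,2,2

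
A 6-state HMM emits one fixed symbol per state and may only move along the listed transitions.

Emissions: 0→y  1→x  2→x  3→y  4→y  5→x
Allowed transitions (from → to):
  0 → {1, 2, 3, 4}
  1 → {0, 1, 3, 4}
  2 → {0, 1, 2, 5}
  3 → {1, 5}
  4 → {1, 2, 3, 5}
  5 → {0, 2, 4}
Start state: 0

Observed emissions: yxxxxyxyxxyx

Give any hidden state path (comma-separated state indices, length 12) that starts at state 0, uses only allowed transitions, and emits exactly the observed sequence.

0,2,5,2,5,0,2,0,1,1,0,2

  t0 'y' -> {0,3,4}, take 0 (start)
  t1 'x' -> {1,2,5}, take 2 (0->2 ok)
  t2 'x' -> {1,2,5}, take 5 (2->5 ok)
  t3 'x' -> {1,2,5}, take 2 (5->2 ok)
  t4 'x' -> {1,2,5}, take 5 (2->5 ok)
  t5 'y' -> {0,3,4}, take 0 (5->0 ok)
  t6 'x' -> {1,2,5}, take 2 (0->2 ok)
  t7 'y' -> {0,3,4}, take 0 (2->0 ok)
  t8 'x' -> {1,2,5}, take 1 (0->1 ok)
  t9 'x' -> {1,2,5}, take 1 (1->1 ok)
  t10 'y' -> {0,3,4}, take 0 (1->0 ok)
  t11 'x' -> {1,2,5}, take 2 (0->2 ok)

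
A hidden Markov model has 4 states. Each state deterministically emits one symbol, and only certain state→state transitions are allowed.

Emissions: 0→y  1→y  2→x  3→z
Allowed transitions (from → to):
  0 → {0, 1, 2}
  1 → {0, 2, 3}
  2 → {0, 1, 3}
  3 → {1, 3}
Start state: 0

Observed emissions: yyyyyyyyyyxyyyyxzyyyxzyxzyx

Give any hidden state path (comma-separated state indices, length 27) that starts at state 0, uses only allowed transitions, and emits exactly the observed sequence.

  [0] y  {0,1}  => 0  start
  [1] y  {0,1}  => 0  0->0 ok
  [2] y  {0,1}  => 1  0->1 ok
  [3] y  {0,1}  => 0  1->0 ok
  [4] y  {0,1}  => 1  0->1 ok
  [5] y  {0,1}  => 0  1->0 ok
  [6] y  {0,1}  => 1  0->1 ok
  [7] y  {0,1}  => 0  1->0 ok
  [8] y  {0,1}  => 1  0->1 ok
  [9] y  {0,1}  => 0  1->0 ok
  [10] x  {2}  => 2  0->2 ok
  [11] y  {0,1}  => 1  2->1 ok
  [12] y  {0,1}  => 0  1->0 ok
  [13] y  {0,1}  => 0  0->0 ok
  [14] y  {0,1}  => 1  0->1 ok
  [15] x  {2}  => 2  1->2 ok
  [16] z  {3}  => 3  2->3 ok
  [17] y  {0,1}  => 1  3->1 ok
  [18] y  {0,1}  => 0  1->0 ok
  [19] y  {0,1}  => 0  0->0 ok
  [20] x  {2}  => 2  0->2 ok
  [21] z  {3}  => 3  2->3 ok
  [22] y  {0,1}  => 1  3->1 ok
  [23] x  {2}  => 2  1->2 ok
  [24] z  {3}  => 3  2->3 ok
  [25] y  {0,1}  => 1  3->1 ok
  [26] x  {2}  => 2  1->2 ok

0,0,1,0,1,0,1,0,1,0,2,1,0,0,1,2,3,1,0,0,2,3,1,2,3,1,2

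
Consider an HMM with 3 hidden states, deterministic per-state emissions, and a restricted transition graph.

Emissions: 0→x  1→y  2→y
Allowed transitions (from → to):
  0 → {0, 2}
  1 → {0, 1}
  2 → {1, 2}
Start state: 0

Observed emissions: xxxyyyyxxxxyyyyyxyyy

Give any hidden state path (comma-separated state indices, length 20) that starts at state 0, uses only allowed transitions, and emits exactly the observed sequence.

0,0,0,2,2,2,1,0,0,0,0,2,2,1,1,1,0,2,1,1

  [0] x  {0}  => 0  start
  [1] x  {0}  => 0  0->0 ok
  [2] x  {0}  => 0  0->0 ok
  [3] y  {1,2}  => 2  0->2 ok
  [4] y  {1,2}  => 2  2->2 ok
  [5] y  {1,2}  => 2  2->2 ok
  [6] y  {1,2}  => 1  2->1 ok
  [7] x  {0}  => 0  1->0 ok
  [8] x  {0}  => 0  0->0 ok
  [9] x  {0}  => 0  0->0 ok
  [10] x  {0}  => 0  0->0 ok
  [11] y  {1,2}  => 2  0->2 ok
  [12] y  {1,2}  => 2  2->2 ok
  [13] y  {1,2}  => 1  2->1 ok
  [14] y  {1,2}  => 1  1->1 ok
  [15] y  {1,2}  => 1  1->1 ok
  [16] x  {0}  => 0  1->0 ok
  [17] y  {1,2}  => 2  0->2 ok
  [18] y  {1,2}  => 1  2->1 ok
  [19] y  {1,2}  => 1  1->1 ok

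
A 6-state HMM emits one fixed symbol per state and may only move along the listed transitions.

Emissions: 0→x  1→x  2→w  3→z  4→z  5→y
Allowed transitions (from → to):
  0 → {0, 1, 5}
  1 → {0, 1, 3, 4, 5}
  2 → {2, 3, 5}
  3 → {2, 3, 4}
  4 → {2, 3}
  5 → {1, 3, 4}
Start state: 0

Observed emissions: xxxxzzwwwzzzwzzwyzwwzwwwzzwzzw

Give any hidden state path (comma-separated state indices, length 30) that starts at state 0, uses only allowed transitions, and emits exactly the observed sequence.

0,0,0,1,4,3,2,2,2,3,3,3,2,3,4,2,5,3,2,2,3,2,2,2,3,3,2,3,4,2

  [0] x  {0,1}  => 0  start
  [1] x  {0,1}  => 0  0->0 ok
  [2] x  {0,1}  => 0  0->0 ok
  [3] x  {0,1}  => 1  0->1 ok
  [4] z  {3,4}  => 4  1->4 ok
  [5] z  {3,4}  => 3  4->3 ok
  [6] w  {2}  => 2  3->2 ok
  [7] w  {2}  => 2  2->2 ok
  [8] w  {2}  => 2  2->2 ok
  [9] z  {3,4}  => 3  2->3 ok
  [10] z  {3,4}  => 3  3->3 ok
  [11] z  {3,4}  => 3  3->3 ok
  [12] w  {2}  => 2  3->2 ok
  [13] z  {3,4}  => 3  2->3 ok
  [14] z  {3,4}  => 4  3->4 ok
  [15] w  {2}  => 2  4->2 ok
  [16] y  {5}  => 5  2->5 ok
  [17] z  {3,4}  => 3  5->3 ok
  [18] w  {2}  => 2  3->2 ok
  [19] w  {2}  => 2  2->2 ok
  [20] z  {3,4}  => 3  2->3 ok
  [21] w  {2}  => 2  3->2 ok
  [22] w  {2}  => 2  2->2 ok
  [23] w  {2}  => 2  2->2 ok
  [24] z  {3,4}  => 3  2->3 ok
  [25] z  {3,4}  => 3  3->3 ok
  [26] w  {2}  => 2  3->2 ok
  [27] z  {3,4}  => 3  2->3 ok
  [28] z  {3,4}  => 4  3->4 ok
  [29] w  {2}  => 2  4->2 ok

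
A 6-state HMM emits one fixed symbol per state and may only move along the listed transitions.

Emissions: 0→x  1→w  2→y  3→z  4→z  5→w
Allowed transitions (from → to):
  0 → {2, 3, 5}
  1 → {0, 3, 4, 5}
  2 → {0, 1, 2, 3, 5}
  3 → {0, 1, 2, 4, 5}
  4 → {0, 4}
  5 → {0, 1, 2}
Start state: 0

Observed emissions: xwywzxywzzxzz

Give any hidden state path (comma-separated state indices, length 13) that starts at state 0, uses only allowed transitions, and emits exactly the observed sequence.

0,5,2,1,3,0,2,1,4,4,0,3,4

  pos 0: x in {0}, choose 0; start
  pos 1: w in {1,5}, choose 5; 0->5 ok
  pos 2: y in {2}, choose 2; 5->2 ok
  pos 3: w in {1,5}, choose 1; 2->1 ok
  pos 4: z in {3,4}, choose 3; 1->3 ok
  pos 5: x in {0}, choose 0; 3->0 ok
  pos 6: y in {2}, choose 2; 0->2 ok
  pos 7: w in {1,5}, choose 1; 2->1 ok
  pos 8: z in {3,4}, choose 4; 1->4 ok
  pos 9: z in {3,4}, choose 4; 4->4 ok
  pos 10: x in {0}, choose 0; 4->0 ok
  pos 11: z in {3,4}, choose 3; 0->3 ok
  pos 12: z in {3,4}, choose 4; 3->4 ok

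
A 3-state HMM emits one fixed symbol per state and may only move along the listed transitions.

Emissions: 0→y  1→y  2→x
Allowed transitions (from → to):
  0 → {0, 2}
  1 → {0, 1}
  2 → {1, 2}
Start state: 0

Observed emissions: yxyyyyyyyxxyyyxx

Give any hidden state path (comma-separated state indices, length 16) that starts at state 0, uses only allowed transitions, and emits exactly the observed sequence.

  [0] y  {0,1}  => 0  start
  [1] x  {2}  => 2  0->2 ok
  [2] y  {0,1}  => 1  2->1 ok
  [3] y  {0,1}  => 1  1->1 ok
  [4] y  {0,1}  => 1  1->1 ok
  [5] y  {0,1}  => 1  1->1 ok
  [6] y  {0,1}  => 1  1->1 ok
  [7] y  {0,1}  => 1  1->1 ok
  [8] y  {0,1}  => 0  1->0 ok
  [9] x  {2}  => 2  0->2 ok
  [10] x  {2}  => 2  2->2 ok
  [11] y  {0,1}  => 1  2->1 ok
  [12] y  {0,1}  => 0  1->0 ok
  [13] y  {0,1}  => 0  0->0 ok
  [14] x  {2}  => 2  0->2 ok
  [15] x  {2}  => 2  2->2 ok

0,2,1,1,1,1,1,1,0,2,2,1,0,0,2,2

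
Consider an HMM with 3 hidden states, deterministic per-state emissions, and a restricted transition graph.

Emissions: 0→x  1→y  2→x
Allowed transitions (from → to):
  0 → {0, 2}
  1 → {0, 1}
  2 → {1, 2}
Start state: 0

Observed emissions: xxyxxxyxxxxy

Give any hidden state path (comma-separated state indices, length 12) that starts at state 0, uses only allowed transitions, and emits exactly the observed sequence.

0,2,1,0,0,2,1,0,0,0,2,1

  pos 0: x in {0,2}, choose 0; start
  pos 1: x in {0,2}, choose 2; 0->2 ok
  pos 2: y in {1}, choose 1; 2->1 ok
  pos 3: x in {0,2}, choose 0; 1->0 ok
  pos 4: x in {0,2}, choose 0; 0->0 ok
  pos 5: x in {0,2}, choose 2; 0->2 ok
  pos 6: y in {1}, choose 1; 2->1 ok
  pos 7: x in {0,2}, choose 0; 1->0 ok
  pos 8: x in {0,2}, choose 0; 0->0 ok
  pos 9: x in {0,2}, choose 0; 0->0 ok
  pos 10: x in {0,2}, choose 2; 0->2 ok
  pos 11: y in {1}, choose 1; 2->1 ok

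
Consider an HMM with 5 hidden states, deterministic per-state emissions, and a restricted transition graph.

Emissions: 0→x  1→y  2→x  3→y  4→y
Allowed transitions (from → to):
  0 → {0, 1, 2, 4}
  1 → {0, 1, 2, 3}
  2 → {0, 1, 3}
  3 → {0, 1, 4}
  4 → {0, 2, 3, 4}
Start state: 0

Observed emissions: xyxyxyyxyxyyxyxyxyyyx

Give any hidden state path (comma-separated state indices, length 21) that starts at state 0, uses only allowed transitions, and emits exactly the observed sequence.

0,1,0,1,0,1,1,0,4,2,3,1,0,4,0,1,0,4,4,4,0

  [0] x  {0,2}  => 0  start
  [1] y  {1,3,4}  => 1  0->1 ok
  [2] x  {0,2}  => 0  1->0 ok
  [3] y  {1,3,4}  => 1  0->1 ok
  [4] x  {0,2}  => 0  1->0 ok
  [5] y  {1,3,4}  => 1  0->1 ok
  [6] y  {1,3,4}  => 1  1->1 ok
  [7] x  {0,2}  => 0  1->0 ok
  [8] y  {1,3,4}  => 4  0->4 ok
  [9] x  {0,2}  => 2  4->2 ok
  [10] y  {1,3,4}  => 3  2->3 ok
  [11] y  {1,3,4}  => 1  3->1 ok
  [12] x  {0,2}  => 0  1->0 ok
  [13] y  {1,3,4}  => 4  0->4 ok
  [14] x  {0,2}  => 0  4->0 ok
  [15] y  {1,3,4}  => 1  0->1 ok
  [16] x  {0,2}  => 0  1->0 ok
  [17] y  {1,3,4}  => 4  0->4 ok
  [18] y  {1,3,4}  => 4  4->4 ok
  [19] y  {1,3,4}  => 4  4->4 ok
  [20] x  {0,2}  => 0  4->0 ok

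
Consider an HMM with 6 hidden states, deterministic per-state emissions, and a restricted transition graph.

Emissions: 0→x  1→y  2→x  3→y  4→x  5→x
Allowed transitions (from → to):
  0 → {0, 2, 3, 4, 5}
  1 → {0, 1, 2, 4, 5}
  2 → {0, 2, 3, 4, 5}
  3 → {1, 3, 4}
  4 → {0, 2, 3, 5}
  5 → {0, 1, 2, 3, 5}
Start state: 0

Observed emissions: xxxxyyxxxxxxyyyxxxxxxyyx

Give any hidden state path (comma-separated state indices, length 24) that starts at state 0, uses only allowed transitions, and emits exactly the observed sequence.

0,4,5,5,3,1,4,2,4,5,2,5,3,3,1,2,0,4,2,4,0,3,1,5

  0: obs=x cand={0,2,4,5} pick 0 [start]
  1: obs=x cand={0,2,4,5} pick 4 [0->4 ok]
  2: obs=x cand={0,2,4,5} pick 5 [4->5 ok]
  3: obs=x cand={0,2,4,5} pick 5 [5->5 ok]
  4: obs=y cand={1,3} pick 3 [5->3 ok]
  5: obs=y cand={1,3} pick 1 [3->1 ok]
  6: obs=x cand={0,2,4,5} pick 4 [1->4 ok]
  7: obs=x cand={0,2,4,5} pick 2 [4->2 ok]
  8: obs=x cand={0,2,4,5} pick 4 [2->4 ok]
  9: obs=x cand={0,2,4,5} pick 5 [4->5 ok]
  10: obs=x cand={0,2,4,5} pick 2 [5->2 ok]
  11: obs=x cand={0,2,4,5} pick 5 [2->5 ok]
  12: obs=y cand={1,3} pick 3 [5->3 ok]
  13: obs=y cand={1,3} pick 3 [3->3 ok]
  14: obs=y cand={1,3} pick 1 [3->1 ok]
  15: obs=x cand={0,2,4,5} pick 2 [1->2 ok]
  16: obs=x cand={0,2,4,5} pick 0 [2->0 ok]
  17: obs=x cand={0,2,4,5} pick 4 [0->4 ok]
  18: obs=x cand={0,2,4,5} pick 2 [4->2 ok]
  19: obs=x cand={0,2,4,5} pick 4 [2->4 ok]
  20: obs=x cand={0,2,4,5} pick 0 [4->0 ok]
  21: obs=y cand={1,3} pick 3 [0->3 ok]
  22: obs=y cand={1,3} pick 1 [3->1 ok]
  23: obs=x cand={0,2,4,5} pick 5 [1->5 ok]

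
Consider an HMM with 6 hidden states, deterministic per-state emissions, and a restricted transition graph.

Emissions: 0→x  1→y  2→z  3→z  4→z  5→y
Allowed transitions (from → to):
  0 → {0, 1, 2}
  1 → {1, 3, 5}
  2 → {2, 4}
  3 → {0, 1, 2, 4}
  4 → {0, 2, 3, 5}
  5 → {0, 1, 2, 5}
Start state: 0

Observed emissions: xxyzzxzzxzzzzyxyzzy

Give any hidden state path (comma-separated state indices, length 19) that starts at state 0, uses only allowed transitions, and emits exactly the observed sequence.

  [0] x  {0}  => 0  start
  [1] x  {0}  => 0  0->0 ok
  [2] y  {1,5}  => 1  0->1 ok
  [3] z  {2,3,4}  => 3  1->3 ok
  [4] z  {2,3,4}  => 4  3->4 ok
  [5] x  {0}  => 0  4->0 ok
  [6] z  {2,3,4}  => 2  0->2 ok
  [7] z  {2,3,4}  => 4  2->4 ok
  [8] x  {0}  => 0  4->0 ok
  [9] z  {2,3,4}  => 2  0->2 ok
  [10] z  {2,3,4}  => 2  2->2 ok
  [11] z  {2,3,4}  => 2  2->2 ok
  [12] z  {2,3,4}  => 4  2->4 ok
  [13] y  {1,5}  => 5  4->5 ok
  [14] x  {0}  => 0  5->0 ok
  [15] y  {1,5}  => 1  0->1 ok
  [16] z  {2,3,4}  => 3  1->3 ok
  [17] z  {2,3,4}  => 4  3->4 ok
  [18] y  {1,5}  => 5  4->5 ok

0,0,1,3,4,0,2,4,0,2,2,2,4,5,0,1,3,4,5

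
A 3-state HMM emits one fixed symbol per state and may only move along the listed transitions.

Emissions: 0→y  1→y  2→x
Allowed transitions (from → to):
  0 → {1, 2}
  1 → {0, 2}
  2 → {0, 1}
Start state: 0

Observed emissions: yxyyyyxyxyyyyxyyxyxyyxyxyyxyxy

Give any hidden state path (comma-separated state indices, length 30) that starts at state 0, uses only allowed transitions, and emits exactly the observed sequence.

0,2,0,1,0,1,2,1,2,0,1,0,1,2,0,1,2,0,2,1,0,2,1,2,1,0,2,0,2,0

  pos 0: y in {0,1}, choose 0; start
  pos 1: x in {2}, choose 2; 0->2 ok
  pos 2: y in {0,1}, choose 0; 2->0 ok
  pos 3: y in {0,1}, choose 1; 0->1 ok
  pos 4: y in {0,1}, choose 0; 1->0 ok
  pos 5: y in {0,1}, choose 1; 0->1 ok
  pos 6: x in {2}, choose 2; 1->2 ok
  pos 7: y in {0,1}, choose 1; 2->1 ok
  pos 8: x in {2}, choose 2; 1->2 ok
  pos 9: y in {0,1}, choose 0; 2->0 ok
  pos 10: y in {0,1}, choose 1; 0->1 ok
  pos 11: y in {0,1}, choose 0; 1->0 ok
  pos 12: y in {0,1}, choose 1; 0->1 ok
  pos 13: x in {2}, choose 2; 1->2 ok
  pos 14: y in {0,1}, choose 0; 2->0 ok
  pos 15: y in {0,1}, choose 1; 0->1 ok
  pos 16: x in {2}, choose 2; 1->2 ok
  pos 17: y in {0,1}, choose 0; 2->0 ok
  pos 18: x in {2}, choose 2; 0->2 ok
  pos 19: y in {0,1}, choose 1; 2->1 ok
  pos 20: y in {0,1}, choose 0; 1->0 ok
  pos 21: x in {2}, choose 2; 0->2 ok
  pos 22: y in {0,1}, choose 1; 2->1 ok
  pos 23: x in {2}, choose 2; 1->2 ok
  pos 24: y in {0,1}, choose 1; 2->1 ok
  pos 25: y in {0,1}, choose 0; 1->0 ok
  pos 26: x in {2}, choose 2; 0->2 ok
  pos 27: y in {0,1}, choose 0; 2->0 ok
  pos 28: x in {2}, choose 2; 0->2 ok
  pos 29: y in {0,1}, choose 0; 2->0 ok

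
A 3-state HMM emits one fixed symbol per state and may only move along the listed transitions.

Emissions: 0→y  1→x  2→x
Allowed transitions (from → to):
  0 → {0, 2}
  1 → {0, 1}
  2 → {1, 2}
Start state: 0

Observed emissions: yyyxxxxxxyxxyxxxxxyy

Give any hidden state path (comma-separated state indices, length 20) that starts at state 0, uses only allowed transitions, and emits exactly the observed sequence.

  pos 0: y in {0}, choose 0; start
  pos 1: y in {0}, choose 0; 0->0 ok
  pos 2: y in {0}, choose 0; 0->0 ok
  pos 3: x in {1,2}, choose 2; 0->2 ok
  pos 4: x in {1,2}, choose 1; 2->1 ok
  pos 5: x in {1,2}, choose 1; 1->1 ok
  pos 6: x in {1,2}, choose 1; 1->1 ok
  pos 7: x in {1,2}, choose 1; 1->1 ok
  pos 8: x in {1,2}, choose 1; 1->1 ok
  pos 9: y in {0}, choose 0; 1->0 ok
  pos 10: x in {1,2}, choose 2; 0->2 ok
  pos 11: x in {1,2}, choose 1; 2->1 ok
  pos 12: y in {0}, choose 0; 1->0 ok
  pos 13: x in {1,2}, choose 2; 0->2 ok
  pos 14: x in {1,2}, choose 2; 2->2 ok
  pos 15: x in {1,2}, choose 2; 2->2 ok
  pos 16: x in {1,2}, choose 2; 2->2 ok
  pos 17: x in {1,2}, choose 1; 2->1 ok
  pos 18: y in {0}, choose 0; 1->0 ok
  pos 19: y in {0}, choose 0; 0->0 ok

0,0,0,2,1,1,1,1,1,0,2,1,0,2,2,2,2,1,0,0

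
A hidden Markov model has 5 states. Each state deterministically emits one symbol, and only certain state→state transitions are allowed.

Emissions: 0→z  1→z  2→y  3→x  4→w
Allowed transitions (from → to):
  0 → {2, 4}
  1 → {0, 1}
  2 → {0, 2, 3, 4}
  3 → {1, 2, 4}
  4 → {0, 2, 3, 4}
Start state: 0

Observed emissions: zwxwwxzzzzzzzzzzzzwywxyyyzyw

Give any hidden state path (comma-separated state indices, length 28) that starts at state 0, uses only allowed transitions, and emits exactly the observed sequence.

  t0 'z' -> {0,1}, take 0 (start)
  t1 'w' -> {4}, take 4 (0->4 ok)
  t2 'x' -> {3}, take 3 (4->3 ok)
  t3 'w' -> {4}, take 4 (3->4 ok)
  t4 'w' -> {4}, take 4 (4->4 ok)
  t5 'x' -> {3}, take 3 (4->3 ok)
  t6 'z' -> {0,1}, take 1 (3->1 ok)
  t7 'z' -> {0,1}, take 1 (1->1 ok)
  t8 'z' -> {0,1}, take 1 (1->1 ok)
  t9 'z' -> {0,1}, take 1 (1->1 ok)
  t10 'z' -> {0,1}, take 1 (1->1 ok)
  t11 'z' -> {0,1}, take 1 (1->1 ok)
  t12 'z' -> {0,1}, take 1 (1->1 ok)
  t13 'z' -> {0,1}, take 1 (1->1 ok)
  t14 'z' -> {0,1}, take 1 (1->1 ok)
  t15 'z' -> {0,1}, take 1 (1->1 ok)
  t16 'z' -> {0,1}, take 1 (1->1 ok)
  t17 'z' -> {0,1}, take 0 (1->0 ok)
  t18 'w' -> {4}, take 4 (0->4 ok)
  t19 'y' -> {2}, take 2 (4->2 ok)
  t20 'w' -> {4}, take 4 (2->4 ok)
  t21 'x' -> {3}, take 3 (4->3 ok)
  t22 'y' -> {2}, take 2 (3->2 ok)
  t23 'y' -> {2}, take 2 (2->2 ok)
  t24 'y' -> {2}, take 2 (2->2 ok)
  t25 'z' -> {0,1}, take 0 (2->0 ok)
  t26 'y' -> {2}, take 2 (0->2 ok)
  t27 'w' -> {4}, take 4 (2->4 ok)

0,4,3,4,4,3,1,1,1,1,1,1,1,1,1,1,1,0,4,2,4,3,2,2,2,0,2,4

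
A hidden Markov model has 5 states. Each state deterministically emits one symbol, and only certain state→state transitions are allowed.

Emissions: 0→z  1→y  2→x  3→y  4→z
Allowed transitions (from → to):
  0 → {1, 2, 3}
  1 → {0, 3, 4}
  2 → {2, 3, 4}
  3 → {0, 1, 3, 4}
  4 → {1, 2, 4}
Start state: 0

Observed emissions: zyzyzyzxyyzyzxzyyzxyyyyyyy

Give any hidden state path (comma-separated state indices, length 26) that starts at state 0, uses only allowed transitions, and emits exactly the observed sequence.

  [0] z  {0,4}  => 0  start
  [1] y  {1,3}  => 1  0->1 ok
  [2] z  {0,4}  => 0  1->0 ok
  [3] y  {1,3}  => 1  0->1 ok
  [4] z  {0,4}  => 4  1->4 ok
  [5] y  {1,3}  => 1  4->1 ok
  [6] z  {0,4}  => 0  1->0 ok
  [7] x  {2}  => 2  0->2 ok
  [8] y  {1,3}  => 3  2->3 ok
  [9] y  {1,3}  => 3  3->3 ok
  [10] z  {0,4}  => 4  3->4 ok
  [11] y  {1,3}  => 1  4->1 ok
  [12] z  {0,4}  => 4  1->4 ok
  [13] x  {2}  => 2  4->2 ok
  [14] z  {0,4}  => 4  2->4 ok
  [15] y  {1,3}  => 1  4->1 ok
  [16] y  {1,3}  => 3  1->3 ok
  [17] z  {0,4}  => 4  3->4 ok
  [18] x  {2}  => 2  4->2 ok
  [19] y  {1,3}  => 3  2->3 ok
  [20] y  {1,3}  => 3  3->3 ok
  [21] y  {1,3}  => 1  3->1 ok
  [22] y  {1,3}  => 3  1->3 ok
  [23] y  {1,3}  => 3  3->3 ok
  [24] y  {1,3}  => 3  3->3 ok
  [25] y  {1,3}  => 3  3->3 ok

0,1,0,1,4,1,0,2,3,3,4,1,4,2,4,1,3,4,2,3,3,1,3,3,3,3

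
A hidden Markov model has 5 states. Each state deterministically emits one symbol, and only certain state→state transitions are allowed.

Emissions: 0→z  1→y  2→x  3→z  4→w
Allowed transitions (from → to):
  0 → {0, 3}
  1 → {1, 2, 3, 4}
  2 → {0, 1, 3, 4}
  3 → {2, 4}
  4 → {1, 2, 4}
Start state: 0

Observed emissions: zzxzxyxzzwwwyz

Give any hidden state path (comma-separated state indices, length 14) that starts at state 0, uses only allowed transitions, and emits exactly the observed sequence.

0,3,2,3,2,1,2,0,3,4,4,4,1,3

  t0 'z' -> {0,3}, take 0 (start)
  t1 'z' -> {0,3}, take 3 (0->3 ok)
  t2 'x' -> {2}, take 2 (3->2 ok)
  t3 'z' -> {0,3}, take 3 (2->3 ok)
  t4 'x' -> {2}, take 2 (3->2 ok)
  t5 'y' -> {1}, take 1 (2->1 ok)
  t6 'x' -> {2}, take 2 (1->2 ok)
  t7 'z' -> {0,3}, take 0 (2->0 ok)
  t8 'z' -> {0,3}, take 3 (0->3 ok)
  t9 'w' -> {4}, take 4 (3->4 ok)
  t10 'w' -> {4}, take 4 (4->4 ok)
  t11 'w' -> {4}, take 4 (4->4 ok)
  t12 'y' -> {1}, take 1 (4->1 ok)
  t13 'z' -> {0,3}, take 3 (1->3 ok)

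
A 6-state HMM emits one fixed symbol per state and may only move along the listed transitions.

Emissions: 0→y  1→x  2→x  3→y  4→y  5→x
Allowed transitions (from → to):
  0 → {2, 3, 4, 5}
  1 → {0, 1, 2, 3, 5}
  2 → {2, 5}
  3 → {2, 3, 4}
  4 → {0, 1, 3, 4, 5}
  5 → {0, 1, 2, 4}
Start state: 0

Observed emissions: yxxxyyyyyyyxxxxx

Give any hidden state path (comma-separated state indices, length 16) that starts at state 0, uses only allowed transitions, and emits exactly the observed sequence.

  0: obs=y cand={0,3,4} pick 0 [start]
  1: obs=x cand={1,2,5} pick 2 [0->2 ok]
  2: obs=x cand={1,2,5} pick 2 [2->2 ok]
  3: obs=x cand={1,2,5} pick 5 [2->5 ok]
  4: obs=y cand={0,3,4} pick 4 [5->4 ok]
  5: obs=y cand={0,3,4} pick 3 [4->3 ok]
  6: obs=y cand={0,3,4} pick 3 [3->3 ok]
  7: obs=y cand={0,3,4} pick 4 [3->4 ok]
  8: obs=y cand={0,3,4} pick 4 [4->4 ok]
  9: obs=y cand={0,3,4} pick 0 [4->0 ok]
  10: obs=y cand={0,3,4} pick 3 [0->3 ok]
  11: obs=x cand={1,2,5} pick 2 [3->2 ok]
  12: obs=x cand={1,2,5} pick 2 [2->2 ok]
  13: obs=x cand={1,2,5} pick 2 [2->2 ok]
  14: obs=x cand={1,2,5} pick 2 [2->2 ok]
  15: obs=x cand={1,2,5} pick 5 [2->5 ok]

0,2,2,5,4,3,3,4,4,0,3,2,2,2,2,5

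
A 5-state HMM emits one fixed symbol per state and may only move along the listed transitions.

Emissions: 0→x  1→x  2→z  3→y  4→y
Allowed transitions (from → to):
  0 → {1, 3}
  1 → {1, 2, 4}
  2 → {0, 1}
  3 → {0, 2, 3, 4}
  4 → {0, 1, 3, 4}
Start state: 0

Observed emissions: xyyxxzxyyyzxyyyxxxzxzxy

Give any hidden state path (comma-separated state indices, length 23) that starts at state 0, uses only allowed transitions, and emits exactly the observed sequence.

  [0] x  {0,1}  => 0  start
  [1] y  {3,4}  => 3  0->3 ok
  [2] y  {3,4}  => 4  3->4 ok
  [3] x  {0,1}  => 0  4->0 ok
  [4] x  {0,1}  => 1  0->1 ok
  [5] z  {2}  => 2  1->2 ok
  [6] x  {0,1}  => 0  2->0 ok
  [7] y  {3,4}  => 3  0->3 ok
  [8] y  {3,4}  => 4  3->4 ok
  [9] y  {3,4}  => 3  4->3 ok
  [10] z  {2}  => 2  3->2 ok
  [11] x  {0,1}  => 1  2->1 ok
  [12] y  {3,4}  => 4  1->4 ok
  [13] y  {3,4}  => 4  4->4 ok
  [14] y  {3,4}  => 3  4->3 ok
  [15] x  {0,1}  => 0  3->0 ok
  [16] x  {0,1}  => 1  0->1 ok
  [17] x  {0,1}  => 1  1->1 ok
  [18] z  {2}  => 2  1->2 ok
  [19] x  {0,1}  => 1  2->1 ok
  [20] z  {2}  => 2  1->2 ok
  [21] x  {0,1}  => 0  2->0 ok
  [22] y  {3,4}  => 3  0->3 ok

0,3,4,0,1,2,0,3,4,3,2,1,4,4,3,0,1,1,2,1,2,0,3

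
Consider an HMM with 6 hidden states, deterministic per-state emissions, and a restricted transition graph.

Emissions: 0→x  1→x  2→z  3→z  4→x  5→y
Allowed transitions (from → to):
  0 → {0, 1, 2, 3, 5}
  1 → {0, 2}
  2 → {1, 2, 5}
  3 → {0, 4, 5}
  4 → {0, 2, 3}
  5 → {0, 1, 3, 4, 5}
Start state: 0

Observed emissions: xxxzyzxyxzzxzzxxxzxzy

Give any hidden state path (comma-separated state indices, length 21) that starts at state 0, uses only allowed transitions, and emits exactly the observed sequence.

  [0] x  {0,1,4}  => 0  start
  [1] x  {0,1,4}  => 0  0->0 ok
  [2] x  {0,1,4}  => 1  0->1 ok
  [3] z  {2,3}  => 2  1->2 ok
  [4] y  {5}  => 5  2->5 ok
  [5] z  {2,3}  => 3  5->3 ok
  [6] x  {0,1,4}  => 0  3->0 ok
  [7] y  {5}  => 5  0->5 ok
  [8] x  {0,1,4}  => 4  5->4 ok
  [9] z  {2,3}  => 2  4->2 ok
  [10] z  {2,3}  => 2  2->2 ok
  [11] x  {0,1,4}  => 1  2->1 ok
  [12] z  {2,3}  => 2  1->2 ok
  [13] z  {2,3}  => 2  2->2 ok
  [14] x  {0,1,4}  => 1  2->1 ok
  [15] x  {0,1,4}  => 0  1->0 ok
  [16] x  {0,1,4}  => 0  0->0 ok
  [17] z  {2,3}  => 3  0->3 ok
  [18] x  {0,1,4}  => 0  3->0 ok
  [19] z  {2,3}  => 2  0->2 ok
  [20] y  {5}  => 5  2->5 ok

0,0,1,2,5,3,0,5,4,2,2,1,2,2,1,0,0,3,0,2,5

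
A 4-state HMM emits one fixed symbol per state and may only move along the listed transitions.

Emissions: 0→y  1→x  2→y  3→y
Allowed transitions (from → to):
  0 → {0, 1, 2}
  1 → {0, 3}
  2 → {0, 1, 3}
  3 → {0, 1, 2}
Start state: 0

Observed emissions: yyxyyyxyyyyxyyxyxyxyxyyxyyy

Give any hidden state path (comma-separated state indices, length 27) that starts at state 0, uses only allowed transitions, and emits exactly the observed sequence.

  [0] y  {0,2,3}  => 0  start
  [1] y  {0,2,3}  => 2  0->2 ok
  [2] x  {1}  => 1  2->1 ok
  [3] y  {0,2,3}  => 3  1->3 ok
  [4] y  {0,2,3}  => 2  3->2 ok
  [5] y  {0,2,3}  => 0  2->0 ok
  [6] x  {1}  => 1  0->1 ok
  [7] y  {0,2,3}  => 3  1->3 ok
  [8] y  {0,2,3}  => 2  3->2 ok
  [9] y  {0,2,3}  => 3  2->3 ok
  [10] y  {0,2,3}  => 2  3->2 ok
  [11] x  {1}  => 1  2->1 ok
  [12] y  {0,2,3}  => 0  1->0 ok
  [13] y  {0,2,3}  => 0  0->0 ok
  [14] x  {1}  => 1  0->1 ok
  [15] y  {0,2,3}  => 0  1->0 ok
  [16] x  {1}  => 1  0->1 ok
  [17] y  {0,2,3}  => 0  1->0 ok
  [18] x  {1}  => 1  0->1 ok
  [19] y  {0,2,3}  => 3  1->3 ok
  [20] x  {1}  => 1  3->1 ok
  [21] y  {0,2,3}  => 3  1->3 ok
  [22] y  {0,2,3}  => 0  3->0 ok
  [23] x  {1}  => 1  0->1 ok
  [24] y  {0,2,3}  => 0  1->0 ok
  [25] y  {0,2,3}  => 2  0->2 ok
  [26] y  {0,2,3}  => 0  2->0 ok

0,2,1,3,2,0,1,3,2,3,2,1,0,0,1,0,1,0,1,3,1,3,0,1,0,2,0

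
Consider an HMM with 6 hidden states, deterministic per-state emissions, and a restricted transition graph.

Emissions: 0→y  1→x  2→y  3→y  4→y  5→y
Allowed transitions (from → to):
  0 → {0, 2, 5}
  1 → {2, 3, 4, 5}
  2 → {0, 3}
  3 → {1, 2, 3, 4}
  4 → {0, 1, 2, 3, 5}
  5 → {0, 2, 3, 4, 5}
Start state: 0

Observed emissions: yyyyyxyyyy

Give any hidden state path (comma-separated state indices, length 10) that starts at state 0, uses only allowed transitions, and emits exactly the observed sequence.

0,5,2,3,4,1,2,0,0,2

  0: obs=y cand={0,2,3,4,5} pick 0 [start]
  1: obs=y cand={0,2,3,4,5} pick 5 [0->5 ok]
  2: obs=y cand={0,2,3,4,5} pick 2 [5->2 ok]
  3: obs=y cand={0,2,3,4,5} pick 3 [2->3 ok]
  4: obs=y cand={0,2,3,4,5} pick 4 [3->4 ok]
  5: obs=x cand={1} pick 1 [4->1 ok]
  6: obs=y cand={0,2,3,4,5} pick 2 [1->2 ok]
  7: obs=y cand={0,2,3,4,5} pick 0 [2->0 ok]
  8: obs=y cand={0,2,3,4,5} pick 0 [0->0 ok]
  9: obs=y cand={0,2,3,4,5} pick 2 [0->2 ok]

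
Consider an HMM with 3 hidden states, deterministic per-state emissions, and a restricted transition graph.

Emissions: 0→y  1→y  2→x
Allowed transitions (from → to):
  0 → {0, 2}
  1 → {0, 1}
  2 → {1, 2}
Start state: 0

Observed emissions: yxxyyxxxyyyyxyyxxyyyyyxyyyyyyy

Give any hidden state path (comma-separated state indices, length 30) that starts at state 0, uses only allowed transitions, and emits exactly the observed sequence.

0,2,2,1,0,2,2,2,1,1,1,0,2,1,0,2,2,1,0,0,0,0,2,1,1,1,1,1,0,0

  pos 0: y in {0,1}, choose 0; start
  pos 1: x in {2}, choose 2; 0->2 ok
  pos 2: x in {2}, choose 2; 2->2 ok
  pos 3: y in {0,1}, choose 1; 2->1 ok
  pos 4: y in {0,1}, choose 0; 1->0 ok
  pos 5: x in {2}, choose 2; 0->2 ok
  pos 6: x in {2}, choose 2; 2->2 ok
  pos 7: x in {2}, choose 2; 2->2 ok
  pos 8: y in {0,1}, choose 1; 2->1 ok
  pos 9: y in {0,1}, choose 1; 1->1 ok
  pos 10: y in {0,1}, choose 1; 1->1 ok
  pos 11: y in {0,1}, choose 0; 1->0 ok
  pos 12: x in {2}, choose 2; 0->2 ok
  pos 13: y in {0,1}, choose 1; 2->1 ok
  pos 14: y in {0,1}, choose 0; 1->0 ok
  pos 15: x in {2}, choose 2; 0->2 ok
  pos 16: x in {2}, choose 2; 2->2 ok
  pos 17: y in {0,1}, choose 1; 2->1 ok
  pos 18: y in {0,1}, choose 0; 1->0 ok
  pos 19: y in {0,1}, choose 0; 0->0 ok
  pos 20: y in {0,1}, choose 0; 0->0 ok
  pos 21: y in {0,1}, choose 0; 0->0 ok
  pos 22: x in {2}, choose 2; 0->2 ok
  pos 23: y in {0,1}, choose 1; 2->1 ok
  pos 24: y in {0,1}, choose 1; 1->1 ok
  pos 25: y in {0,1}, choose 1; 1->1 ok
  pos 26: y in {0,1}, choose 1; 1->1 ok
  pos 27: y in {0,1}, choose 1; 1->1 ok
  pos 28: y in {0,1}, choose 0; 1->0 ok
  pos 29: y in {0,1}, choose 0; 0->0 ok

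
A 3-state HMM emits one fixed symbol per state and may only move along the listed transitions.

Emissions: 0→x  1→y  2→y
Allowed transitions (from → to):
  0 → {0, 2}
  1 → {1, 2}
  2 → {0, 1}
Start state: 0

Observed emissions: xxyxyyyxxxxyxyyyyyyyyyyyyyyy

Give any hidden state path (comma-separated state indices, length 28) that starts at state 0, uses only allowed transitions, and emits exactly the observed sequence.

  [0] x  {0}  => 0  start
  [1] x  {0}  => 0  0->0 ok
  [2] y  {1,2}  => 2  0->2 ok
  [3] x  {0}  => 0  2->0 ok
  [4] y  {1,2}  => 2  0->2 ok
  [5] y  {1,2}  => 1  2->1 ok
  [6] y  {1,2}  => 2  1->2 ok
  [7] x  {0}  => 0  2->0 ok
  [8] x  {0}  => 0  0->0 ok
  [9] x  {0}  => 0  0->0 ok
  [10] x  {0}  => 0  0->0 ok
  [11] y  {1,2}  => 2  0->2 ok
  [12] x  {0}  => 0  2->0 ok
  [13] y  {1,2}  => 2  0->2 ok
  [14] y  {1,2}  => 1  2->1 ok
  [15] y  {1,2}  => 1  1->1 ok
  [16] y  {1,2}  => 2  1->2 ok
  [17] y  {1,2}  => 1  2->1 ok
  [18] y  {1,2}  => 1  1->1 ok
  [19] y  {1,2}  => 1  1->1 ok
  [20] y  {1,2}  => 1  1->1 ok
  [21] y  {1,2}  => 1  1->1 ok
  [22] y  {1,2}  => 1  1->1 ok
  [23] y  {1,2}  => 2  1->2 ok
  [24] y  {1,2}  => 1  2->1 ok
  [25] y  {1,2}  => 1  1->1 ok
  [26] y  {1,2}  => 2  1->2 ok
  [27] y  {1,2}  => 1  2->1 ok

0,0,2,0,2,1,2,0,0,0,0,2,0,2,1,1,2,1,1,1,1,1,1,2,1,1,2,1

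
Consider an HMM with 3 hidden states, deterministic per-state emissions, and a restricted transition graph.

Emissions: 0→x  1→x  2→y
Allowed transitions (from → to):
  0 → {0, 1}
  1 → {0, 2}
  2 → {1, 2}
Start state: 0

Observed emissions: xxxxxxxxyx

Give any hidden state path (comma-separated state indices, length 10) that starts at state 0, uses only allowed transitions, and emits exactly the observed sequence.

  [0] x  {0,1}  => 0  start
  [1] x  {0,1}  => 0  0->0 ok
  [2] x  {0,1}  => 1  0->1 ok
  [3] x  {0,1}  => 0  1->0 ok
  [4] x  {0,1}  => 0  0->0 ok
  [5] x  {0,1}  => 1  0->1 ok
  [6] x  {0,1}  => 0  1->0 ok
  [7] x  {0,1}  => 1  0->1 ok
  [8] y  {2}  => 2  1->2 ok
  [9] x  {0,1}  => 1  2->1 ok

0,0,1,0,0,1,0,1,2,1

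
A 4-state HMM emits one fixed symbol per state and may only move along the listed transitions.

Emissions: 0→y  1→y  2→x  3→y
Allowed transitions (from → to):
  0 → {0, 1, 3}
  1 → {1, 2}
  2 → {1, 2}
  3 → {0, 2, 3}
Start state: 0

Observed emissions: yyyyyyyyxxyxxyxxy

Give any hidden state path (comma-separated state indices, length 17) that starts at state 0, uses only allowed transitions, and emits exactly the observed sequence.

0,3,0,0,0,1,1,1,2,2,1,2,2,1,2,2,1

  t0 'y' -> {0,1,3}, take 0 (start)
  t1 'y' -> {0,1,3}, take 3 (0->3 ok)
  t2 'y' -> {0,1,3}, take 0 (3->0 ok)
  t3 'y' -> {0,1,3}, take 0 (0->0 ok)
  t4 'y' -> {0,1,3}, take 0 (0->0 ok)
  t5 'y' -> {0,1,3}, take 1 (0->1 ok)
  t6 'y' -> {0,1,3}, take 1 (1->1 ok)
  t7 'y' -> {0,1,3}, take 1 (1->1 ok)
  t8 'x' -> {2}, take 2 (1->2 ok)
  t9 'x' -> {2}, take 2 (2->2 ok)
  t10 'y' -> {0,1,3}, take 1 (2->1 ok)
  t11 'x' -> {2}, take 2 (1->2 ok)
  t12 'x' -> {2}, take 2 (2->2 ok)
  t13 'y' -> {0,1,3}, take 1 (2->1 ok)
  t14 'x' -> {2}, take 2 (1->2 ok)
  t15 'x' -> {2}, take 2 (2->2 ok)
  t16 'y' -> {0,1,3}, take 1 (2->1 ok)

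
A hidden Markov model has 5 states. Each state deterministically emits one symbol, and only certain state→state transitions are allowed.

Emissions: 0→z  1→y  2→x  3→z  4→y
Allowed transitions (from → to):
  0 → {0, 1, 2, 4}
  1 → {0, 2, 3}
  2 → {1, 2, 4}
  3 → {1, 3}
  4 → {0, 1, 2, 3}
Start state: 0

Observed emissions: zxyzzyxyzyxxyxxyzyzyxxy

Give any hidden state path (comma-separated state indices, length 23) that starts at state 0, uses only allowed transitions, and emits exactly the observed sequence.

  pos 0: z in {0,3}, choose 0; start
  pos 1: x in {2}, choose 2; 0->2 ok
  pos 2: y in {1,4}, choose 1; 2->1 ok
  pos 3: z in {0,3}, choose 3; 1->3 ok
  pos 4: z in {0,3}, choose 3; 3->3 ok
  pos 5: y in {1,4}, choose 1; 3->1 ok
  pos 6: x in {2}, choose 2; 1->2 ok
  pos 7: y in {1,4}, choose 1; 2->1 ok
  pos 8: z in {0,3}, choose 0; 1->0 ok
  pos 9: y in {1,4}, choose 4; 0->4 ok
  pos 10: x in {2}, choose 2; 4->2 ok
  pos 11: x in {2}, choose 2; 2->2 ok
  pos 12: y in {1,4}, choose 1; 2->1 ok
  pos 13: x in {2}, choose 2; 1->2 ok
  pos 14: x in {2}, choose 2; 2->2 ok
  pos 15: y in {1,4}, choose 4; 2->4 ok
  pos 16: z in {0,3}, choose 3; 4->3 ok
  pos 17: y in {1,4}, choose 1; 3->1 ok
  pos 18: z in {0,3}, choose 0; 1->0 ok
  pos 19: y in {1,4}, choose 4; 0->4 ok
  pos 20: x in {2}, choose 2; 4->2 ok
  pos 21: x in {2}, choose 2; 2->2 ok
  pos 22: y in {1,4}, choose 1; 2->1 ok

0,2,1,3,3,1,2,1,0,4,2,2,1,2,2,4,3,1,0,4,2,2,1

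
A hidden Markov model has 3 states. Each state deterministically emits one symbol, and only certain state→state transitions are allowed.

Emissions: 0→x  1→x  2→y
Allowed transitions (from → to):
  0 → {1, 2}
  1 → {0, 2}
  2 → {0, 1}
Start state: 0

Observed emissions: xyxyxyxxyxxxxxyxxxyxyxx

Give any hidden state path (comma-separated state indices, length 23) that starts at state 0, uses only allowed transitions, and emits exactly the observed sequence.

  [0] x  {0,1}  => 0  start
  [1] y  {2}  => 2  0->2 ok
  [2] x  {0,1}  => 1  2->1 ok
  [3] y  {2}  => 2  1->2 ok
  [4] x  {0,1}  => 0  2->0 ok
  [5] y  {2}  => 2  0->2 ok
  [6] x  {0,1}  => 1  2->1 ok
  [7] x  {0,1}  => 0  1->0 ok
  [8] y  {2}  => 2  0->2 ok
  [9] x  {0,1}  => 0  2->0 ok
  [10] x  {0,1}  => 1  0->1 ok
  [11] x  {0,1}  => 0  1->0 ok
  [12] x  {0,1}  => 1  0->1 ok
  [13] x  {0,1}  => 0  1->0 ok
  [14] y  {2}  => 2  0->2 ok
  [15] x  {0,1}  => 0  2->0 ok
  [16] x  {0,1}  => 1  0->1 ok
  [17] x  {0,1}  => 0  1->0 ok
  [18] y  {2}  => 2  0->2 ok
  [19] x  {0,1}  => 0  2->0 ok
  [20] y  {2}  => 2  0->2 ok
  [21] x  {0,1}  => 1  2->1 ok
  [22] x  {0,1}  => 0  1->0 ok

0,2,1,2,0,2,1,0,2,0,1,0,1,0,2,0,1,0,2,0,2,1,0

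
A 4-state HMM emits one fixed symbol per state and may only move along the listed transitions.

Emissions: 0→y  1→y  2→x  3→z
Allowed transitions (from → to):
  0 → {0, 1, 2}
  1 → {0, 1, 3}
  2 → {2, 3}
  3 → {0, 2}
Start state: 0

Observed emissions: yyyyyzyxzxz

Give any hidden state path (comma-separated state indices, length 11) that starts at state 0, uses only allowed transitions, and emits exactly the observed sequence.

  pos 0: y in {0,1}, choose 0; start
  pos 1: y in {0,1}, choose 1; 0->1 ok
  pos 2: y in {0,1}, choose 1; 1->1 ok
  pos 3: y in {0,1}, choose 1; 1->1 ok
  pos 4: y in {0,1}, choose 1; 1->1 ok
  pos 5: z in {3}, choose 3; 1->3 ok
  pos 6: y in {0,1}, choose 0; 3->0 ok
  pos 7: x in {2}, choose 2; 0->2 ok
  pos 8: z in {3}, choose 3; 2->3 ok
  pos 9: x in {2}, choose 2; 3->2 ok
  pos 10: z in {3}, choose 3; 2->3 ok

0,1,1,1,1,3,0,2,3,2,3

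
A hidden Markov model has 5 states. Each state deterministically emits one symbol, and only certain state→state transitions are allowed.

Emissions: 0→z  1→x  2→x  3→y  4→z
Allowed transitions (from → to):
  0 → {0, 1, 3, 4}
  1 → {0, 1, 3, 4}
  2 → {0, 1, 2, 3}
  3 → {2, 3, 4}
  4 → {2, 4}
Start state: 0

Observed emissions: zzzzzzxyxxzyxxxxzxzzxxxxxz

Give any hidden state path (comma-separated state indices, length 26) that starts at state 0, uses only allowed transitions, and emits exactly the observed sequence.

0,4,4,4,4,4,2,3,2,2,0,3,2,2,2,1,4,2,0,4,2,2,2,2,1,0

  [0] z  {0,4}  => 0  start
  [1] z  {0,4}  => 4  0->4 ok
  [2] z  {0,4}  => 4  4->4 ok
  [3] z  {0,4}  => 4  4->4 ok
  [4] z  {0,4}  => 4  4->4 ok
  [5] z  {0,4}  => 4  4->4 ok
  [6] x  {1,2}  => 2  4->2 ok
  [7] y  {3}  => 3  2->3 ok
  [8] x  {1,2}  => 2  3->2 ok
  [9] x  {1,2}  => 2  2->2 ok
  [10] z  {0,4}  => 0  2->0 ok
  [11] y  {3}  => 3  0->3 ok
  [12] x  {1,2}  => 2  3->2 ok
  [13] x  {1,2}  => 2  2->2 ok
  [14] x  {1,2}  => 2  2->2 ok
  [15] x  {1,2}  => 1  2->1 ok
  [16] z  {0,4}  => 4  1->4 ok
  [17] x  {1,2}  => 2  4->2 ok
  [18] z  {0,4}  => 0  2->0 ok
  [19] z  {0,4}  => 4  0->4 ok
  [20] x  {1,2}  => 2  4->2 ok
  [21] x  {1,2}  => 2  2->2 ok
  [22] x  {1,2}  => 2  2->2 ok
  [23] x  {1,2}  => 2  2->2 ok
  [24] x  {1,2}  => 1  2->1 ok
  [25] z  {0,4}  => 0  1->0 ok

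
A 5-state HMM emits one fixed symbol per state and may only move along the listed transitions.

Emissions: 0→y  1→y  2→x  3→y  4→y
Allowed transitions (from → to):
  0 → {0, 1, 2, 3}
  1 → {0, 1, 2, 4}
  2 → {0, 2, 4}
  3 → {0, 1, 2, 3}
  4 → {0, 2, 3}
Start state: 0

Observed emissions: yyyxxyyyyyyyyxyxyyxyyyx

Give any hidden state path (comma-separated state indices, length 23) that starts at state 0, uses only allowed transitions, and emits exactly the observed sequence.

  t0 'y' -> {0,1,3,4}, take 0 (start)
  t1 'y' -> {0,1,3,4}, take 1 (0->1 ok)
  t2 'y' -> {0,1,3,4}, take 1 (1->1 ok)
  t3 'x' -> {2}, take 2 (1->2 ok)
  t4 'x' -> {2}, take 2 (2->2 ok)
  t5 'y' -> {0,1,3,4}, take 0 (2->0 ok)
  t6 'y' -> {0,1,3,4}, take 0 (0->0 ok)
  t7 'y' -> {0,1,3,4}, take 0 (0->0 ok)
  t8 'y' -> {0,1,3,4}, take 0 (0->0 ok)
  t9 'y' -> {0,1,3,4}, take 1 (0->1 ok)
  t10 'y' -> {0,1,3,4}, take 1 (1->1 ok)
  t11 'y' -> {0,1,3,4}, take 1 (1->1 ok)
  t12 'y' -> {0,1,3,4}, take 4 (1->4 ok)
  t13 'x' -> {2}, take 2 (4->2 ok)
  t14 'y' -> {0,1,3,4}, take 4 (2->4 ok)
  t15 'x' -> {2}, take 2 (4->2 ok)
  t16 'y' -> {0,1,3,4}, take 0 (2->0 ok)
  t17 'y' -> {0,1,3,4}, take 0 (0->0 ok)
  t18 'x' -> {2}, take 2 (0->2 ok)
  t19 'y' -> {0,1,3,4}, take 0 (2->0 ok)
  t20 'y' -> {0,1,3,4}, take 0 (0->0 ok)
  t21 'y' -> {0,1,3,4}, take 1 (0->1 ok)
  t22 'x' -> {2}, take 2 (1->2 ok)

0,1,1,2,2,0,0,0,0,1,1,1,4,2,4,2,0,0,2,0,0,1,2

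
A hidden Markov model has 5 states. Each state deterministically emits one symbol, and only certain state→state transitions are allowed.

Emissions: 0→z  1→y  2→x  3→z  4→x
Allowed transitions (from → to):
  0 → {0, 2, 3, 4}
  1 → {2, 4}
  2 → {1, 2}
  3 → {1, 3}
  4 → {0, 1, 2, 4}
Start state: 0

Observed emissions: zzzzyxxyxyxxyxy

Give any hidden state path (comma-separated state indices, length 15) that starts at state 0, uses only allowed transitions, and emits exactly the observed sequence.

  [0] z  {0,3}  => 0  start
  [1] z  {0,3}  => 0  0->0 ok
  [2] z  {0,3}  => 0  0->0 ok
  [3] z  {0,3}  => 3  0->3 ok
  [4] y  {1}  => 1  3->1 ok
  [5] x  {2,4}  => 4  1->4 ok
  [6] x  {2,4}  => 4  4->4 ok
  [7] y  {1}  => 1  4->1 ok
  [8] x  {2,4}  => 2  1->2 ok
  [9] y  {1}  => 1  2->1 ok
  [10] x  {2,4}  => 2  1->2 ok
  [11] x  {2,4}  => 2  2->2 ok
  [12] y  {1}  => 1  2->1 ok
  [13] x  {2,4}  => 4  1->4 ok
  [14] y  {1}  => 1  4->1 ok

0,0,0,3,1,4,4,1,2,1,2,2,1,4,1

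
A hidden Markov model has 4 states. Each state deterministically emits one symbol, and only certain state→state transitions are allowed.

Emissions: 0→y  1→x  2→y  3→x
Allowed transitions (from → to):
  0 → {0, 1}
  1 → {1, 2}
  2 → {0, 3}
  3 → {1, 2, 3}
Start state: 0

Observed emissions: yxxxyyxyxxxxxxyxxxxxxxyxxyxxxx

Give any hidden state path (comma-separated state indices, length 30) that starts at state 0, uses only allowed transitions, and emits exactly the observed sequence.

  0: obs=y cand={0,2} pick 0 [start]
  1: obs=x cand={1,3} pick 1 [0->1 ok]
  2: obs=x cand={1,3} pick 1 [1->1 ok]
  3: obs=x cand={1,3} pick 1 [1->1 ok]
  4: obs=y cand={0,2} pick 2 [1->2 ok]
  5: obs=y cand={0,2} pick 0 [2->0 ok]
  6: obs=x cand={1,3} pick 1 [0->1 ok]
  7: obs=y cand={0,2} pick 2 [1->2 ok]
  8: obs=x cand={1,3} pick 3 [2->3 ok]
  9: obs=x cand={1,3} pick 3 [3->3 ok]
  10: obs=x cand={1,3} pick 3 [3->3 ok]
  11: obs=x cand={1,3} pick 3 [3->3 ok]
  12: obs=x cand={1,3} pick 3 [3->3 ok]
  13: obs=x cand={1,3} pick 1 [3->1 ok]
  14: obs=y cand={0,2} pick 2 [1->2 ok]
  15: obs=x cand={1,3} pick 3 [2->3 ok]
  16: obs=x cand={1,3} pick 3 [3->3 ok]
  17: obs=x cand={1,3} pick 3 [3->3 ok]
  18: obs=x cand={1,3} pick 3 [3->3 ok]
  19: obs=x cand={1,3} pick 3 [3->3 ok]
  20: obs=x cand={1,3} pick 1 [3->1 ok]
  21: obs=x cand={1,3} pick 1 [1->1 ok]
  22: obs=y cand={0,2} pick 2 [1->2 ok]
  23: obs=x cand={1,3} pick 3 [2->3 ok]
  24: obs=x cand={1,3} pick 3 [3->3 ok]
  25: obs=y cand={0,2} pick 2 [3->2 ok]
  26: obs=x cand={1,3} pick 3 [2->3 ok]
  27: obs=x cand={1,3} pick 3 [3->3 ok]
  28: obs=x cand={1,3} pick 3 [3->3 ok]
  29: obs=x cand={1,3} pick 1 [3->1 ok]

0,1,1,1,2,0,1,2,3,3,3,3,3,1,2,3,3,3,3,3,1,1,2,3,3,2,3,3,3,1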